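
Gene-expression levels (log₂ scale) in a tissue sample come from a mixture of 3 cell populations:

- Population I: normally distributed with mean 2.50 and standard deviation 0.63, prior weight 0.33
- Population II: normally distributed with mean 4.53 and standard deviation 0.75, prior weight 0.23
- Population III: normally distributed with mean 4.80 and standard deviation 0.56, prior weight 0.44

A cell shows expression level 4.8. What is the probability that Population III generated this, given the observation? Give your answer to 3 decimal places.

The responsibility of component k is π_k f_k(x) divided by Σ_j π_j f_j(x).
Evaluate each component's likelihood at the observed value:
  p_I = 0.000807918
  p_II = 0.498547
  p_III = 0.712397
Multiply by the mixture weights:
  π_I·p_I = 0.33 × 0.000807918 = 0.000266613
  π_II·p_II = 0.23 × 0.498547 = 0.114666
  π_III·p_III = 0.44 × 0.712397 = 0.313455
Denominator: 0.000266613 + 0.114666 + 0.313455 = 0.428387
Responsibility of Population III: 0.313455 / 0.428387 ≈ 0.732

0.732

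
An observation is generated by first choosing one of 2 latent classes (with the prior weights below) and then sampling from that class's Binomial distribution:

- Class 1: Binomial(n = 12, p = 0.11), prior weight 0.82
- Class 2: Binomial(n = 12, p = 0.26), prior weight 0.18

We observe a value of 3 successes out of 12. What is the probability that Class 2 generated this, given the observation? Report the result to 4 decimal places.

0.3551

P(component k | x) = π_k·f_k(x) / marginal(x), where marginal(x) = Σ_j π_j·f_j(x).
Binomial probabilities:
  f_1 = C(12,3)·0.11^3·0.89^9 = 220·0.001331·0.350356 = 0.102591
  f_2 = C(12,3)·0.26^3·0.74^9 = 220·0.017576·0.0665404 = 0.257293
Multiply by the mixture weights:
  π_1·f_1 = 0.82 × 0.102591 = 0.0841249
  π_2·f_2 = 0.18 × 0.257293 = 0.0463128
Normaliser: 0.0841249 + 0.0463128 = 0.130438
Responsibility of Class 2: 0.0463128 / 0.130438 ≈ 0.3551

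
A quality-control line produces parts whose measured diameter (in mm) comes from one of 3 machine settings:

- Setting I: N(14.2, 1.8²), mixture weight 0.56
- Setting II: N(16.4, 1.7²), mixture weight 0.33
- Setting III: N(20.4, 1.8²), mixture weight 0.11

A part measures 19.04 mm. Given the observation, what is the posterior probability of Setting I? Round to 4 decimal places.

0.0745

By Bayes' theorem, P(k | x) = P(Z=k) f_k(x) / Σ_j P(Z=j) f_j(x).
Evaluate each component's likelihood at the observed value:
  f_I = 0.00596535
  f_II = 0.0702721
  f_III = 0.1666
Prior × likelihood for each component:
  P(Z=I)·f_I = 0.56 × 0.00596535 = 0.0033406
  P(Z=II)·f_II = 0.33 × 0.0702721 = 0.0231898
  P(Z=III)·f_III = 0.11 × 0.1666 = 0.018326
Evidence: 0.0033406 + 0.0231898 + 0.018326 = 0.0448564
Responsibility of Setting I: 0.0033406 / 0.0448564 ≈ 0.0745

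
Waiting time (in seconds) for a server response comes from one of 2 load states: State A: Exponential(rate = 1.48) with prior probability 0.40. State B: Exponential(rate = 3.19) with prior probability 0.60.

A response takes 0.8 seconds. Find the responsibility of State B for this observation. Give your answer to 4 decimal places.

0.4515

By Bayes' theorem, P(k | x) = w_k f_k(x) / Σ_j w_j f_j(x).
Exponential densities:
  L_A = 1.48·e^(−1.48·0.8) = 1.48·e^(−1.1840) = 0.452957
  L_B = 3.19·e^(−3.19·0.8) = 3.19·e^(−2.5520) = 0.248583
Weight by the priors:
  w_A·L_A = 0.40 × 0.452957 = 0.181183
  w_B·L_B = 0.60 × 0.248583 = 0.14915
Denominator: 0.181183 + 0.14915 = 0.330333
Responsibility of State B: 0.14915 / 0.330333 ≈ 0.4515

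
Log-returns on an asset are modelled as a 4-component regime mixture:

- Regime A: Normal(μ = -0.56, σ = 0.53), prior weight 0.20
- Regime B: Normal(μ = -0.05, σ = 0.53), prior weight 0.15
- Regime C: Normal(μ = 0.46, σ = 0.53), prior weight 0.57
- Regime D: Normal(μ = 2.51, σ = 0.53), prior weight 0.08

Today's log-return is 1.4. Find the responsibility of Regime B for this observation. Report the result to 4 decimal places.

By Bayes' theorem, P(k | x) = P(Z=k) f_k(x) / Σ_j P(Z=j) f_j(x).
Component likelihoods at x = 1.4:
  f_A = (1/(0.53·√(2π)))·exp(−(1.4−-0.56)²/(2·0.53²)) = 0.752721·exp(-6.83802) = 0.000807086
  f_B = (1/(0.53·√(2π)))·exp(−(1.4−-0.05)²/(2·0.53²)) = 0.752721·exp(-3.74244) = 0.0178367
  f_C = (1/(0.53·√(2π)))·exp(−(1.4−0.46)²/(2·0.53²)) = 0.752721·exp(-1.57280) = 0.156162
  f_D = (1/(0.53·√(2π)))·exp(−(1.4−2.51)²/(2·0.53²)) = 0.752721·exp(-2.19313) = 0.0839789
Prior × likelihood for each component:
  P(Z=A)·f_A = 0.20 × 0.000807086 = 0.000161417
  P(Z=B)·f_B = 0.15 × 0.0178367 = 0.00267551
  P(Z=C)·f_C = 0.57 × 0.156162 = 0.0890123
  P(Z=D)·f_D = 0.08 × 0.0839789 = 0.00671831
Denominator: 0.000161417 + 0.00267551 + 0.0890123 + 0.00671831 = 0.0985675
So the posterior for Regime B is 0.00267551 / 0.0985675 ≈ 0.0271.

0.0271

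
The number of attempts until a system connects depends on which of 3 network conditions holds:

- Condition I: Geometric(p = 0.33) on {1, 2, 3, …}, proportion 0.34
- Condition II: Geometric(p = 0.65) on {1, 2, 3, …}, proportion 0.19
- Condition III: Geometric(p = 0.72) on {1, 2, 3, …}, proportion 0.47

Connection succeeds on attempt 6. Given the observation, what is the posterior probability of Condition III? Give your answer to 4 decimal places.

0.0356

Apply Bayes' rule: the posterior for each component is proportional to its prior times its likelihood at x.
Geometric probabilities:
  p_I = 0.0445541
  p_II = 0.00341392
  p_III = 0.00123915
Multiply by the mixture weights:
  π_I·p_I = 0.34 × 0.0445541 = 0.0151484
  π_II·p_II = 0.19 × 0.00341392 = 0.000648645
  π_III·p_III = 0.47 × 0.00123915 = 0.000582399
Marginal: 0.0151484 + 0.000648645 + 0.000582399 = 0.0163794
So the posterior for Condition III is 0.000582399 / 0.0163794 ≈ 0.0356.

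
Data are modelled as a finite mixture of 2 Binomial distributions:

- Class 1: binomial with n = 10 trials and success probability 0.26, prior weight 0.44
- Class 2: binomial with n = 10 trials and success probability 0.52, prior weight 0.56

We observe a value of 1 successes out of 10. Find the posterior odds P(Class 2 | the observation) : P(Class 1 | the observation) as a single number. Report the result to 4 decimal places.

0.0517

Posterior odds = (w_i f_i(x)) / (w_j f_j(x)); the normalising sum cancels.
Component likelihoods at x = 1 successes out of 10:
  L_1 = C(10,1)·0.26^1·0.74^9 = 10·0.26·0.0665404 = 0.173005
  L_2 = C(10,1)·0.52^1·0.48^9 = 10·0.52·0.00135261 = 0.00703355
Posterior odds = (w_2·L_2) / (w_1·L_1) = (0.56·0.00703355) / (0.44·0.173005) = 0.00393879 / 0.0761222 ≈ 0.0517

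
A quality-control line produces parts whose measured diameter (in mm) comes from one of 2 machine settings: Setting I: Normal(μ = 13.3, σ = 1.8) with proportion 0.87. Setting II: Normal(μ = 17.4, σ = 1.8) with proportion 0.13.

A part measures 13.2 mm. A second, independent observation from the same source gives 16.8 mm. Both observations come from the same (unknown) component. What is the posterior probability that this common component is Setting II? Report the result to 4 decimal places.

The responsibility of component k is P(Z=k) f_k(x) divided by Σ_j P(Z=j) f_j(x).
Since both observations come from the same component, the likelihood for component k is f_k(x₁)·f_k(x₂).
  L_I = [(1/(1.8·√(2π)))·exp(−(13.2−13.3)²/(2·1.8²)) = 0.221635·exp(-0.00154) = 0.221293] × [0.0334683] = 0.00740629
  L_II = [(1/(1.8·√(2π)))·exp(−(13.2−17.4)²/(2·1.8²)) = 0.221635·exp(-2.72222) = 0.0145677] × [0.209657] = 0.00305423
Multiply by the mixture weights:
  P(Z=I)·L_I = 0.87 × 0.00740629 = 0.00644347
  P(Z=II)·L_II = 0.13 × 0.00305423 = 0.00039705
Sum: 0.00644347 + 0.00039705 = 0.00684052
Responsibility of Setting II: 0.00039705 / 0.00684052 ≈ 0.0580

0.0580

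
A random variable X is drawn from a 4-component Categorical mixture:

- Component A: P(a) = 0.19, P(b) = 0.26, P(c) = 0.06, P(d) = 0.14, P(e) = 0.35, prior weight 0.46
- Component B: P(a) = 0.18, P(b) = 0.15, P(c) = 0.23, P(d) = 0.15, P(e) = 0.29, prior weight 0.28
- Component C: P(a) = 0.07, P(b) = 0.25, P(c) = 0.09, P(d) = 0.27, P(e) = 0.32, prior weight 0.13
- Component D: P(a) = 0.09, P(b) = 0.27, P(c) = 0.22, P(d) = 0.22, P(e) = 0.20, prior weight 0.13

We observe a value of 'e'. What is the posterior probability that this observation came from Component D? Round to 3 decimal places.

0.084

Apply Bayes' rule: the posterior for each component is proportional to its prior times its likelihood at x.
Evaluate each component's likelihood at the observed value:
  f_A = 0.35
  f_B = 0.29
  f_C = 0.32
  f_D = 0.2
Unnormalised posteriors:
  π_A·f_A = 0.46 × 0.35 = 0.161
  π_B·f_B = 0.28 × 0.29 = 0.0812
  π_C·f_C = 0.13 × 0.32 = 0.0416
  π_D·f_D = 0.13 × 0.2 = 0.026
Evidence: 0.161 + 0.0812 + 0.0416 + 0.026 = 0.3098
So the posterior for Component D is 0.026 / 0.3098 ≈ 0.084.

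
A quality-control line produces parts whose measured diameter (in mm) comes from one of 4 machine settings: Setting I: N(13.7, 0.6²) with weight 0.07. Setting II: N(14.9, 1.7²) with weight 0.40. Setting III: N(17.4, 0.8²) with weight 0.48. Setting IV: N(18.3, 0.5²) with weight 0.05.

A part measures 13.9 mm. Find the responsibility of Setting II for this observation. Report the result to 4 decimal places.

0.6419

P(component k | x) = P(Z=k)·f_k(x) / marginal(x), where marginal(x) = Σ_j P(Z=j)·f_j(x).
Normal densities:
  f_I = 0.628972
  f_II = 0.197389
  f_III = 3.47925e-05
  f_IV = 1.21915e-17
Weight by the priors:
  P(Z=I)·f_I = 0.07 × 0.628972 = 0.044028
  P(Z=II)·f_II = 0.40 × 0.197389 = 0.0789557
  P(Z=III)·f_III = 0.48 × 3.47925e-05 = 1.67004e-05
  P(Z=IV)·f_IV = 0.05 × 1.21915e-17 = 6.09576e-19
Marginal: 0.044028 + 0.0789557 + 1.67004e-05 + 6.09576e-19 = 0.123
P(Setting II | the observation) = 0.0789557 / 0.123 ≈ 0.6419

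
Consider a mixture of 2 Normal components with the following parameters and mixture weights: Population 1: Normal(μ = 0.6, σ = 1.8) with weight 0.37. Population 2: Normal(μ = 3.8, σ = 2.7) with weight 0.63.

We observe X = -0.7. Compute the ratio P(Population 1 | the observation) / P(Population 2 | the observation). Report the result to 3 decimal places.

2.722

Only the two components matter; the odds are (w_i f_i(x)) / (w_j f_j(x)).
Evaluate each component's likelihood at the observed value:
  f_1 = 0.170755
  f_2 = 0.0368434
Posterior odds = (w_1·f_1) / (w_2·f_2) = (0.37·0.170755) / (0.63·0.0368434) = 0.0631792 / 0.0232113 ≈ 2.722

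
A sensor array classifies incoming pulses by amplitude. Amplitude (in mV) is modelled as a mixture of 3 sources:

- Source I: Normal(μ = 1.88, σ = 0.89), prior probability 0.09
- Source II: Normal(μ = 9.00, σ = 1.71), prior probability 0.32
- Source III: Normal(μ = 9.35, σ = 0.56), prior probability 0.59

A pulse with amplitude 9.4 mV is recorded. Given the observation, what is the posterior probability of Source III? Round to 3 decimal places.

The responsibility of component k is w_k f_k(x) divided by Σ_j w_j f_j(x).
Normal densities:
  f_I = 1.4084e-16
  f_II = 0.227003
  f_III = 0.709563
Prior × likelihood for each component:
  w_I·f_I = 0.09 × 1.4084e-16 = 1.26756e-17
  w_II·f_II = 0.32 × 0.227003 = 0.0726411
  w_III·f_III = 0.59 × 0.709563 = 0.418642
Marginal: 1.26756e-17 + 0.0726411 + 0.418642 = 0.491283
P(Source III | 9.4 mV) ≈ 0.852

0.852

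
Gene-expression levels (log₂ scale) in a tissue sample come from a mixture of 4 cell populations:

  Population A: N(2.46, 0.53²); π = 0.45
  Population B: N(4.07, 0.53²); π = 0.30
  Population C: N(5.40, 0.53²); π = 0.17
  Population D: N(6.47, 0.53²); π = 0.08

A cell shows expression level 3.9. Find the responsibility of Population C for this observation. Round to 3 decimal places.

Apply Bayes' rule: the posterior for each component is proportional to its prior times its likelihood at x.
Normal densities:
  L_A = (1/(0.53·√(2π)))·exp(−(3.9−2.46)²/(2·0.53²)) = 0.752721·exp(-3.69099) = 0.0187783
  L_B = (1/(0.53·√(2π)))·exp(−(3.9−4.07)²/(2·0.53²)) = 0.752721·exp(-0.05144) = 0.714979
  L_C = (1/(0.53·√(2π)))·exp(−(3.9−5.40)²/(2·0.53²)) = 0.752721·exp(-4.00498) = 0.013718
  L_D = (1/(0.53·√(2π)))·exp(−(3.9−6.47)²/(2·0.53²)) = 0.752721·exp(-11.75667) = 5.89896e-06
Multiply by the mixture weights:
  π_A·L_A = 0.45 × 0.0187783 = 0.00845023
  π_B·L_B = 0.30 × 0.714979 = 0.214494
  π_C·L_C = 0.17 × 0.013718 = 0.00233207
  π_D·L_D = 0.08 × 5.89896e-06 = 4.71916e-07
Sum: 0.00845023 + 0.214494 + 0.00233207 + 4.71916e-07 = 0.225276
Responsibility of Population C: 0.00233207 / 0.225276 ≈ 0.010

0.010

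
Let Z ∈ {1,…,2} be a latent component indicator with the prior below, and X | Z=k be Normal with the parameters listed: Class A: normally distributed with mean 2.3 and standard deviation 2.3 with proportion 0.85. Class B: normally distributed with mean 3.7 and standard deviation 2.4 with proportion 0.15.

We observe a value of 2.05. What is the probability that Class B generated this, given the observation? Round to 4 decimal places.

By Bayes' theorem, P(k | x) = π_k f_k(x) / Σ_j π_j f_j(x).
Evaluate each component's likelihood at the observed value:
  L_A = (1/(2.3·√(2π)))·exp(−(2.05−2.3)²/(2·2.3²)) = 0.173453·exp(-0.00591) = 0.172432
  L_B = (1/(2.4·√(2π)))·exp(−(2.05−3.7)²/(2·2.4²)) = 0.166226·exp(-0.23633) = 0.131239
Unnormalised posteriors:
  π_A·L_A = 0.85 × 0.172432 = 0.146567
  π_B·L_B = 0.15 × 0.131239 = 0.0196858
Marginal: 0.146567 + 0.0196858 = 0.166253
P(Class B | data) = 0.0196858 / 0.166253 ≈ 0.1184

0.1184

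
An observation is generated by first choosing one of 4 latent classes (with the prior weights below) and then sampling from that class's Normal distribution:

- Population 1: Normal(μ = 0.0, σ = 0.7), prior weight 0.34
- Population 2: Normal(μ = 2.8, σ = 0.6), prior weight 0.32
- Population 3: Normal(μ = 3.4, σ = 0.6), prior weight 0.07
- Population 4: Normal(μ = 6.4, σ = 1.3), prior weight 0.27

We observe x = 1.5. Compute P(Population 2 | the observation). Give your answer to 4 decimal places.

The responsibility of component k is π_k f_k(x) divided by Σ_j π_j f_j(x).
Component likelihoods at x = 1.5:
  p_1 = 0.057373
  p_2 = 0.0635877
  p_3 = 0.00441829
  p_4 = 0.00025231
Unnormalised posteriors:
  π_1·p_1 = 0.34 × 0.057373 = 0.0195068
  π_2·p_2 = 0.32 × 0.0635877 = 0.0203481
  π_3·p_3 = 0.07 × 0.00441829 = 0.000309281
  π_4·p_4 = 0.27 × 0.00025231 = 6.81236e-05
Sum: 0.0195068 + 0.0203481 + 0.000309281 + 6.81236e-05 = 0.0402323
P(Population 2 | 1.5) ≈ 0.5058

0.5058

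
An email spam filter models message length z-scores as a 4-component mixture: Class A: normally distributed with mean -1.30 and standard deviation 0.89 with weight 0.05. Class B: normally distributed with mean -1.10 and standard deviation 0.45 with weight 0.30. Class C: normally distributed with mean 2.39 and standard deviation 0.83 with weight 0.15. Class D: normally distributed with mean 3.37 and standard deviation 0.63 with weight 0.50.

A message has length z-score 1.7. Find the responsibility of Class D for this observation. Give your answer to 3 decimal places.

0.156

Posterior ∝ prior × likelihood, so P(k | x) ∝ π_k f_k(x); normalise over all components.
Component likelihoods at x = 1.7:
  L_A = 0.00152844
  L_B = 3.47228e-09
  L_C = 0.340221
  L_D = 0.0188686
Prior × likelihood for each component:
  π_A·L_A = 0.05 × 0.00152844 = 7.64222e-05
  π_B·L_B = 0.30 × 3.47228e-09 = 1.04168e-09
  π_C·L_C = 0.15 × 0.340221 = 0.0510332
  π_D·L_D = 0.50 × 0.0188686 = 0.0094343
Sum: 7.64222e-05 + 1.04168e-09 + 0.0510332 + 0.0094343 = 0.0605439
P(Class D | x) ≈ 0.156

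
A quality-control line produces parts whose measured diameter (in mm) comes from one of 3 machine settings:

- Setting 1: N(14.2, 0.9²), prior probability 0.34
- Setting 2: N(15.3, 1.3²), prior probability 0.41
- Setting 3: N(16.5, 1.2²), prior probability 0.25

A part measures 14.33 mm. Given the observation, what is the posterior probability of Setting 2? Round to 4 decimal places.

P(component k | x) = π_k·f_k(x) / marginal(x), where marginal(x) = Σ_j π_j·f_j(x).
Component likelihoods at x = 14.33 mm:
  f_1 = 0.438669
  f_2 = 0.232312
  f_3 = 0.06481
Unnormalised posteriors:
  π_1·f_1 = 0.34 × 0.438669 = 0.149147
  π_2·f_2 = 0.41 × 0.232312 = 0.0952478
  π_3·f_3 = 0.25 × 0.06481 = 0.0162025
Normaliser: 0.149147 + 0.0952478 + 0.0162025 = 0.260598
So the posterior for Setting 2 is 0.0952478 / 0.260598 ≈ 0.3655.

0.3655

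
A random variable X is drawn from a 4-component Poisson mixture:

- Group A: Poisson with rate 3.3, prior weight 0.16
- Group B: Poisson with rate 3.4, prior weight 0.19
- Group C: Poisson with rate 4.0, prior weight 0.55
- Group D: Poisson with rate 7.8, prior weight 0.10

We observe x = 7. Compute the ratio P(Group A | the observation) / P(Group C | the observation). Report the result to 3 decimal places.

The posterior odds equal the prior odds times the likelihood ratio: (π_i/π_j)·(f_i(x)/f_j(x)).
Evaluate each component's likelihood at the observed value:
  f_A = 0.0311886
  f_B = 0.0347793
  f_C = 0.0595404
  f_D = 0.142802
Posterior odds = (π_A·f_A) / (π_C·f_C) = (0.16·0.0311886) / (0.55·0.0595404) = 0.00499017 / 0.0327472 ≈ 0.152

0.152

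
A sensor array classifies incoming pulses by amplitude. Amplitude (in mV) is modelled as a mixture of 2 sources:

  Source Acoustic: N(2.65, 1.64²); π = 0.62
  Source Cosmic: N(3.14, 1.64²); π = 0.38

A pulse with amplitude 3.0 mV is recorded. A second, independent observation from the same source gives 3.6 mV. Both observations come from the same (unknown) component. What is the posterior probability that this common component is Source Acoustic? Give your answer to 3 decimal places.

0.585

P(component k | x) = w_k·f_k(x) / marginal(x), where marginal(x) = Σ_j w_j·f_j(x).
Since both observations come from the same component, the likelihood for component k is f_k(x₁)·f_k(x₂).
  L_Acoustic = [(1/(1.64·√(2π)))·exp(−(3.0−2.65)²/(2·1.64²)) = 0.243257·exp(-0.02277) = 0.23778] × [0.205685] = 0.0489078
  L_Cosmic = [(1/(1.64·√(2π)))·exp(−(3.0−3.14)²/(2·1.64²)) = 0.243257·exp(-0.00364) = 0.242373] × [0.233874] = 0.0566848
Prior × likelihood for each component:
  w_Acoustic·L_Acoustic = 0.62 × 0.0489078 = 0.0303228
  w_Cosmic·L_Cosmic = 0.38 × 0.0566848 = 0.0215402
Evidence: 0.0303228 + 0.0215402 = 0.051863
So the posterior for Source Acoustic is 0.0303228 / 0.051863 ≈ 0.585.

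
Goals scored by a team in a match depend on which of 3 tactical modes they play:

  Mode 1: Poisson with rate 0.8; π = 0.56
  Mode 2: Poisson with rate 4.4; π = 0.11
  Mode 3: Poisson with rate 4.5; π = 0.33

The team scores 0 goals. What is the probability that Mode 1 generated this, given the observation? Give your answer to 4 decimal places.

The responsibility of component k is P(Z=k) f_k(x) divided by Σ_j P(Z=j) f_j(x).
Component likelihoods at x = 0 goals:
  L_1 = 0.449329
  L_2 = 0.0122773
  L_3 = 0.011109
Multiply by the mixture weights:
  P(Z=1)·L_1 = 0.56 × 0.449329 = 0.251624
  P(Z=2)·L_2 = 0.11 × 0.0122773 = 0.00135051
  P(Z=3)·L_3 = 0.33 × 0.011109 = 0.00366597
Sum: 0.251624 + 0.00135051 + 0.00366597 = 0.256641
So the posterior for Mode 1 is 0.251624 / 0.256641 ≈ 0.9805.

0.9805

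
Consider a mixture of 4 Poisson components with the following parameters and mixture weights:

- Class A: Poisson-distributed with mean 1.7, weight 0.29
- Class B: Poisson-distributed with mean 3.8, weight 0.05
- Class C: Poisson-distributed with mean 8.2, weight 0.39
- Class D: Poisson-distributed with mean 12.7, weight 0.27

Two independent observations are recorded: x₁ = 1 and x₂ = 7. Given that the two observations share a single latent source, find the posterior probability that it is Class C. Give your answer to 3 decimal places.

Apply Bayes' rule: the posterior for each component is proportional to its prior times its likelihood at x.
Since both observations come from the same component, the likelihood for component k is f_k(x₁)·f_k(x₂).
  L_A = [0.310562] × [0.00148734] = 0.000461912
  L_B = [0.0850089] × [0.050785] = 0.00431718
  L_C = [0.00225216] × [0.135848] = 0.00030595
  L_D = [3.87493e-05] × [0.0322593] = 1.25003e-06
Prior × likelihood for each component:
  w_A·L_A = 0.29 × 0.000461912 = 0.000133955
  w_B·L_B = 0.05 × 0.00431718 = 0.000215859
  w_C·L_C = 0.39 × 0.00030595 = 0.000119321
  w_D·L_D = 0.27 × 1.25003e-06 = 3.37507e-07
Normaliser: 0.000133955 + 0.000215859 + 0.000119321 + 3.37507e-07 = 0.000469472
Responsibility of Class C: 0.000119321 / 0.000469472 ≈ 0.254

0.254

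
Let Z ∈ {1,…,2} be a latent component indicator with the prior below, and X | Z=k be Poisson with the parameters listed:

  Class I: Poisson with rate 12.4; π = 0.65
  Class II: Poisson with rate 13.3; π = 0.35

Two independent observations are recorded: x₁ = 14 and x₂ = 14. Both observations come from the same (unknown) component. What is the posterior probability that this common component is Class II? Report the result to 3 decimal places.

The responsibility of component k is π_k f_k(x) divided by Σ_j π_j f_j(x).
Since both observations come from the same component, the likelihood for component k is f_k(x₁)·f_k(x₂).
  p_I = [0.0959939] × [0.0959939] = 0.00921483
  p_II = [0.104087] × [0.104087] = 0.0108342
Multiply by the mixture weights:
  π_I·p_I = 0.65 × 0.00921483 = 0.00598964
  π_II·p_II = 0.35 × 0.0108342 = 0.00379196
Denominator: 0.00598964 + 0.00379196 = 0.0097816
P(Class II | data) ≈ 0.388

0.388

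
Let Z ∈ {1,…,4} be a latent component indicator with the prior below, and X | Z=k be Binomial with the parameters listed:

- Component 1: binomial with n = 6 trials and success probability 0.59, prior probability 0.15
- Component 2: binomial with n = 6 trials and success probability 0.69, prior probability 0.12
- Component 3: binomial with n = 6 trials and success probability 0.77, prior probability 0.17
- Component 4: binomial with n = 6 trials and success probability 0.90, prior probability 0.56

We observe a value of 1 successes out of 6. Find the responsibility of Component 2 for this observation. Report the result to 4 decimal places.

0.1754

Posterior ∝ prior × likelihood, so P(k | x) ∝ π_k f_k(x); normalise over all components.
Component likelihoods at x = 1 successes out of 6:
  p_1 = 0.0410131
  p_2 = 0.0118525
  p_3 = 0.00297359
  p_4 = 5.4e-05
Weight by the priors:
  π_1·p_1 = 0.15 × 0.0410131 = 0.00615196
  π_2·p_2 = 0.12 × 0.0118525 = 0.0014223
  π_3·p_3 = 0.17 × 0.00297359 = 0.00050551
  π_4·p_4 = 0.56 × 5.4e-05 = 3.024e-05
Denominator: 0.00615196 + 0.0014223 + 0.00050551 + 3.024e-05 = 0.00811001
P(Component 2 | x) ≈ 0.1754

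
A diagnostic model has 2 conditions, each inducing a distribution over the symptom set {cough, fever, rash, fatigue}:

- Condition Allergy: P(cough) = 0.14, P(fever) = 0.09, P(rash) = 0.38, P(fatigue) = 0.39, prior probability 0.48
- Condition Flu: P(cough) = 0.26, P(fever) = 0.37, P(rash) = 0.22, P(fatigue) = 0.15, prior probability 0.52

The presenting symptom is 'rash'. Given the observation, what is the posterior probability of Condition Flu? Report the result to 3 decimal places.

0.385

P(component k | x) = P(Z=k)·f_k(x) / marginal(x), where marginal(x) = Σ_j P(Z=j)·f_j(x).
Component likelihoods at x = 'rash':
  p_Allergy = 0.38
  p_Flu = 0.22
Multiply by the mixture weights:
  P(Z=Allergy)·p_Allergy = 0.48 × 0.38 = 0.1824
  P(Z=Flu)·p_Flu = 0.52 × 0.22 = 0.1144
Evidence: 0.1824 + 0.1144 = 0.2968
P(Condition Flu | 'rash') = 0.1144 / 0.2968 ≈ 0.385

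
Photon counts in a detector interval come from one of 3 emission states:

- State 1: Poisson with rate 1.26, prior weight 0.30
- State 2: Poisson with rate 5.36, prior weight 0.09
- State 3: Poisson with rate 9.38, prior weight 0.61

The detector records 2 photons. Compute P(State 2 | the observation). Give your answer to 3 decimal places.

Apply Bayes' rule: the posterior for each component is proportional to its prior times its likelihood at x.
Poisson probabilities:
  f_1 = e^(−1.26)·1.26^2/2! = 0.225165
  f_2 = e^(−5.36)·5.36^2/2! = 0.0675276
  f_3 = e^(−9.38)·9.38^2/2! = 0.00371273
Unnormalised posteriors:
  w_1·f_1 = 0.30 × 0.225165 = 0.0675494
  w_2·f_2 = 0.09 × 0.0675276 = 0.00607748
  w_3·f_3 = 0.61 × 0.00371273 = 0.00226477
Evidence: 0.0675494 + 0.00607748 + 0.00226477 = 0.0758916
P(State 2 | the observation) = 0.00607748 / 0.0758916 ≈ 0.080

0.080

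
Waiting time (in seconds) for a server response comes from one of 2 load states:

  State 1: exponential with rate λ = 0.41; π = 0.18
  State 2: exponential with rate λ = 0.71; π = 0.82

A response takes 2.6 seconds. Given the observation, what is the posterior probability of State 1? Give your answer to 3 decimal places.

By Bayes' theorem, P(k | x) = P(Z=k) f_k(x) / Σ_j P(Z=j) f_j(x).
Exponential densities:
  f_1 = 0.41·e^(−0.41·2.6) = 0.41·e^(−1.0660) = 0.141197
  f_2 = 0.71·e^(−0.71·2.6) = 0.71·e^(−1.8460) = 0.112086
Prior × likelihood for each component:
  P(Z=1)·f_1 = 0.18 × 0.141197 = 0.0254155
  P(Z=2)·f_2 = 0.82 × 0.112086 = 0.0919104
Normaliser: 0.0254155 + 0.0919104 = 0.117326
So the posterior for State 1 is 0.0254155 / 0.117326 ≈ 0.217.

0.217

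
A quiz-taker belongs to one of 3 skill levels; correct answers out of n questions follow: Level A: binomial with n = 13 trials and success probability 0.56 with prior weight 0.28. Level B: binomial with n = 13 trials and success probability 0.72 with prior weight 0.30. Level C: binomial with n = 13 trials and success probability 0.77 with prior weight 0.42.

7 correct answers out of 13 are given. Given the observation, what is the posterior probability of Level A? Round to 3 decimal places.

By Bayes' theorem, P(k | x) = w_k f_k(x) / Σ_j w_j f_j(x).
Component likelihoods at x = 7 correct answers out of 13:
  L_A = 0.215055
  L_B = 0.0829455
  L_C = 0.040768
Unnormalised posteriors:
  w_A·L_A = 0.28 × 0.215055 = 0.0602154
  w_B·L_B = 0.30 × 0.0829455 = 0.0248837
  w_C·L_C = 0.42 × 0.040768 = 0.0171226
Denominator: 0.0602154 + 0.0248837 + 0.0171226 = 0.102222
P(Level A | data) ≈ 0.589

0.589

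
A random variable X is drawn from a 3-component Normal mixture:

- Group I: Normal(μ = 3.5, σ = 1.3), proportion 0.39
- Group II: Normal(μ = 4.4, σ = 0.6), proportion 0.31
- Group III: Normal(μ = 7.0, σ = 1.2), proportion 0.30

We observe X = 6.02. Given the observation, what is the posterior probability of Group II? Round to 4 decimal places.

Apply Bayes' rule: the posterior for each component is proportional to its prior times its likelihood at x.
Normal densities:
  p_I = (1/(1.3·√(2π)))·exp(−(6.02−3.5)²/(2·1.3²)) = 0.306879·exp(-1.87882) = 0.0468821
  p_II = (1/(0.6·√(2π)))·exp(−(6.02−4.4)²/(2·0.6²)) = 0.664904·exp(-3.64500) = 0.0173682
  p_III = (1/(1.2·√(2π)))·exp(−(6.02−7.0)²/(2·1.2²)) = 0.332452·exp(-0.33347) = 0.238179
Weight by the priors:
  w_I·p_I = 0.39 × 0.0468821 = 0.018284
  w_II·p_II = 0.31 × 0.0173682 = 0.00538415
  w_III·p_III = 0.30 × 0.238179 = 0.0714537
Marginal: 0.018284 + 0.00538415 + 0.0714537 = 0.0951219
P(Group II | x) = 0.00538415 / 0.0951219 ≈ 0.0566

0.0566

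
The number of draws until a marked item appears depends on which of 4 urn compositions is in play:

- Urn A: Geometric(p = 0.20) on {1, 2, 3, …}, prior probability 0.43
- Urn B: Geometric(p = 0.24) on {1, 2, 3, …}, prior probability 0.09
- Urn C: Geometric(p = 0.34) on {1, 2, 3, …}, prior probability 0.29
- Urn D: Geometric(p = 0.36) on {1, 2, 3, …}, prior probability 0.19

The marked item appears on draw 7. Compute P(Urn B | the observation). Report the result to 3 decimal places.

P(component k | x) = π_k·f_k(x) / marginal(x), where marginal(x) = Σ_j π_j·f_j(x).
Geometric probabilities:
  p_A = 0.20·(1−0.20)^6 = 0.20·0.262144 = 0.0524288
  p_B = 0.24·(1−0.24)^6 = 0.24·0.1927 = 0.046248
  p_C = 0.34·(1−0.34)^6 = 0.34·0.082654 = 0.0281023
  p_D = 0.36·(1−0.36)^6 = 0.36·0.0687195 = 0.024739
Prior × likelihood for each component:
  π_A·p_A = 0.43 × 0.0524288 = 0.0225444
  π_B·p_B = 0.09 × 0.046248 = 0.00416232
  π_C·p_C = 0.29 × 0.0281023 = 0.00814968
  π_D·p_D = 0.19 × 0.024739 = 0.00470041
Sum: 0.0225444 + 0.00416232 + 0.00814968 + 0.00470041 = 0.0395568
So the posterior for Urn B is 0.00416232 / 0.0395568 ≈ 0.105.

0.105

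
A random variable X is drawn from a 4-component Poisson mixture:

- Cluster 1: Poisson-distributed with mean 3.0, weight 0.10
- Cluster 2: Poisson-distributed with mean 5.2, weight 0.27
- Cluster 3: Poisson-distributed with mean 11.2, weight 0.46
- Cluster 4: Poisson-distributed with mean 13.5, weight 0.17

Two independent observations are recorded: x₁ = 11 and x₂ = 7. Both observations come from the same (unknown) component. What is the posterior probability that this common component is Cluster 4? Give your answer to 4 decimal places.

Posterior ∝ prior × likelihood, so P(k | x) ∝ P(Z=k) f_k(x); normalise over all components.
Since both observations come from the same component, the likelihood for component k is f_k(x₁)·f_k(x₂).
  L_1 = [0.00022095] × [0.021604] = 4.77342e-06
  L_2 = [0.0103884] × [0.112528] = 0.00116899
  L_3 = [0.119164] × [0.0599788] = 0.0071473
  L_4 = [0.0932267] × [0.0222295] = 0.00207239
Unnormalised posteriors:
  P(Z=1)·L_1 = 0.10 × 4.77342e-06 = 4.77342e-07
  P(Z=2)·L_2 = 0.27 × 0.00116899 = 0.000315628
  P(Z=3)·L_3 = 0.46 × 0.0071473 = 0.00328776
  P(Z=4)·L_4 = 0.17 × 0.00207239 = 0.000352306
Marginal: 4.77342e-07 + 0.000315628 + 0.00328776 + 0.000352306 = 0.00395617
P(Cluster 4 | x) ≈ 0.0891

0.0891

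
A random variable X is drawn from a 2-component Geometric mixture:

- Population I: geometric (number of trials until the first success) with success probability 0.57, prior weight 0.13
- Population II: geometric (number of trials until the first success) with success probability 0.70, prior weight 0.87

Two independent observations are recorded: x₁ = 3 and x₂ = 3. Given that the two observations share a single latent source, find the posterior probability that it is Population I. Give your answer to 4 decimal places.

P(component k | x) = π_k·f_k(x) / marginal(x), where marginal(x) = Σ_j π_j·f_j(x).
Since both observations come from the same component, the likelihood for component k is f_k(x₁)·f_k(x₂).
  f_I = [0.105393] × [0.105393] = 0.0111077
  f_II = [0.063] × [0.063] = 0.003969
Prior × likelihood for each component:
  π_I·f_I = 0.13 × 0.0111077 = 0.001444
  π_II·f_II = 0.87 × 0.003969 = 0.00345303
Marginal: 0.001444 + 0.00345303 = 0.00489703
P(Population I | x₁, x₂) ≈ 0.2949

0.2949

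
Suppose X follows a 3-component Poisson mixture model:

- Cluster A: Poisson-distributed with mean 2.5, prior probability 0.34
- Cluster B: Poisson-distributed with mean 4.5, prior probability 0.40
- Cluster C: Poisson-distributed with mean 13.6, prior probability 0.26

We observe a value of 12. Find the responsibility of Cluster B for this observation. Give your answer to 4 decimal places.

Apply Bayes' rule: the posterior for each component is proportional to its prior times its likelihood at x.
Poisson probabilities:
  L_A = e^(−2.5)·2.5^12/12! = 1.02143e-05
  L_B = e^(−4.5)·4.5^12/12! = 0.00159915
  L_C = e^(−13.6)·13.6^12/12! = 0.103687
Weight by the priors:
  π_A·L_A = 0.34 × 1.02143e-05 = 3.47285e-06
  π_B·L_B = 0.40 × 0.00159915 = 0.000639658
  π_C·L_C = 0.26 × 0.103687 = 0.0269587
Denominator: 3.47285e-06 + 0.000639658 + 0.0269587 = 0.0276018
Responsibility of Cluster B: 0.000639658 / 0.0276018 ≈ 0.0232

0.0232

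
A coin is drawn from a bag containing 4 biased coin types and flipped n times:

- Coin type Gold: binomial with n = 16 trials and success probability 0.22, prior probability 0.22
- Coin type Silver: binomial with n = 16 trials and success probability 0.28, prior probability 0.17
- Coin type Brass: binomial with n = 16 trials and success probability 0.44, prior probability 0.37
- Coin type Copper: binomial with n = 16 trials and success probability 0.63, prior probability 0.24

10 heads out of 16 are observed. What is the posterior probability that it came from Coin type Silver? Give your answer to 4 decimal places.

P(component k | x) = π_k·f_k(x) / marginal(x), where marginal(x) = Σ_j π_j·f_j(x).
Component likelihoods at x = 10 heads out of 16:
  f_Gold = 0.000478981
  f_Silver = 0.00330445
  f_Brass = 0.0671706
  f_Copper = 0.202367
Multiply by the mixture weights:
  π_Gold·f_Gold = 0.22 × 0.000478981 = 0.000105376
  π_Silver·f_Silver = 0.17 × 0.00330445 = 0.000561757
  π_Brass·f_Brass = 0.37 × 0.0671706 = 0.0248531
  π_Copper·f_Copper = 0.24 × 0.202367 = 0.0485681
Marginal: 0.000105376 + 0.000561757 + 0.0248531 + 0.0485681 = 0.0740883
So the posterior for Coin type Silver is 0.000561757 / 0.0740883 ≈ 0.0076.

0.0076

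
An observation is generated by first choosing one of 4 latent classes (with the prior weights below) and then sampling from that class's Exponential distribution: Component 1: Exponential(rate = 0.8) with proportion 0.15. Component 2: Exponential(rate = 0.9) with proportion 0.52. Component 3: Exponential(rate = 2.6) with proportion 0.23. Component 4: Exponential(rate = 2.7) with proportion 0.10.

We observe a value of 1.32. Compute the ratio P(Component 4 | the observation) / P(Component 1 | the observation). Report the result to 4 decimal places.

Since P(k|x) ∝ π_k f_k(x), the posterior odds are π_i f_i(x) / (π_j f_j(x)).
Component likelihoods at x = 1.32:
  p_1 = 0.8·e^(−0.8·1.32) = 0.8·e^(−1.0560) = 0.278276
  p_2 = 0.9·e^(−0.9·1.32) = 0.9·e^(−1.1880) = 0.274347
  p_3 = 2.6·e^(−2.6·1.32) = 2.6·e^(−3.4320) = 0.0840378
  p_4 = 2.7·e^(−2.7·1.32) = 2.7·e^(−3.5640) = 0.0764783
Posterior odds = (π_4·p_4) / (π_1·p_1) = (0.10·0.0764783) / (0.15·0.278276) = 0.00764783 / 0.0417413 ≈ 0.1832

0.1832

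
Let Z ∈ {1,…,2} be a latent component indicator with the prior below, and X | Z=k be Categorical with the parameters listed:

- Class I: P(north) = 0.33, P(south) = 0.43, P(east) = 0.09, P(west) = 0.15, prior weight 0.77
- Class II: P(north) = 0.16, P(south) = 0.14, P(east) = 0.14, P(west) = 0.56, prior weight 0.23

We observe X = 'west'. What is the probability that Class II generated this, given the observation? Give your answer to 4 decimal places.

0.5272

The responsibility of component k is w_k f_k(x) divided by Σ_j w_j f_j(x).
Evaluate each component's likelihood at the observed value:
  f_I = P(west | comp) = 0.15
  f_II = P(west | comp) = 0.56
Prior × likelihood for each component:
  w_I·f_I = 0.77 × 0.15 = 0.1155
  w_II·f_II = 0.23 × 0.56 = 0.1288
Denominator: 0.1155 + 0.1288 = 0.2443
P(Class II | x) ≈ 0.5272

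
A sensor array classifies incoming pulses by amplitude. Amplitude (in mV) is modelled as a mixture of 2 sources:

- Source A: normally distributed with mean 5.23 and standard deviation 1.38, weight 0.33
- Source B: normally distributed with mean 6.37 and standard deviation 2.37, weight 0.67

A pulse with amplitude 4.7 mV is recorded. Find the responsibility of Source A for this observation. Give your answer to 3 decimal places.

Posterior ∝ prior × likelihood, so P(k | x) ∝ π_k f_k(x); normalise over all components.
Evaluate each component's likelihood at the observed value:
  f_A = (1/(1.38·√(2π)))·exp(−(4.7−5.23)²/(2·1.38²)) = 0.289089·exp(-0.07375) = 0.268535
  f_B = (1/(2.37·√(2π)))·exp(−(4.7−6.37)²/(2·2.37²)) = 0.168330·exp(-0.24826) = 0.131324
Unnormalised posteriors:
  π_A·f_A = 0.33 × 0.268535 = 0.0886167
  π_B·f_B = 0.67 × 0.131324 = 0.087987
Denominator: 0.0886167 + 0.087987 = 0.176604
So the posterior for Source A is 0.0886167 / 0.176604 ≈ 0.502.

0.502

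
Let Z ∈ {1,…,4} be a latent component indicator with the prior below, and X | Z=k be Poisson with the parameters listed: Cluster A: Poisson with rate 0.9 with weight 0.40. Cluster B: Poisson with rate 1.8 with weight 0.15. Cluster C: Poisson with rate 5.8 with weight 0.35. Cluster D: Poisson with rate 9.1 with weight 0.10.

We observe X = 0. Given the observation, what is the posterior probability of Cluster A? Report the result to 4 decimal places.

The responsibility of component k is P(Z=k) f_k(x) divided by Σ_j P(Z=j) f_j(x).
Component likelihoods at x = 0:
  f_A = e^(−0.9)·0.9^0/0! = 0.40657
  f_B = e^(−1.8)·1.8^0/0! = 0.165299
  f_C = e^(−5.8)·5.8^0/0! = 0.00302755
  f_D = e^(−9.1)·9.1^0/0! = 0.000111666
Unnormalised posteriors:
  P(Z=A)·f_A = 0.40 × 0.40657 = 0.162628
  P(Z=B)·f_B = 0.15 × 0.165299 = 0.0247948
  P(Z=C)·f_C = 0.35 × 0.00302755 = 0.00105964
  P(Z=D)·f_D = 0.10 × 0.000111666 = 1.11666e-05
Normaliser: 0.162628 + 0.0247948 + 0.00105964 + 1.11666e-05 = 0.188494
P(Cluster A | data) = 0.162628 / 0.188494 ≈ 0.8628

0.8628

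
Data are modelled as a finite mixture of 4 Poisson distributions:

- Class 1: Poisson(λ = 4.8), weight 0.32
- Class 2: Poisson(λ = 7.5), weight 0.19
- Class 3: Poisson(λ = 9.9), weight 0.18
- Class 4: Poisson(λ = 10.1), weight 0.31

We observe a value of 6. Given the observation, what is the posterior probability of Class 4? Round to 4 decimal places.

0.1853

P(component k | x) = π_k·f_k(x) / marginal(x), where marginal(x) = Σ_j π_j·f_j(x).
Evaluate each component's likelihood at the observed value:
  p_1 = e^(−4.8)·4.8^6/6! = 0.139798
  p_2 = e^(−7.5)·7.5^6/6! = 0.136718
  p_3 = e^(−9.9)·9.9^6/6! = 0.065609
  p_4 = e^(−10.1)·10.1^6/6! = 0.060565
Multiply by the mixture weights:
  π_1·p_1 = 0.32 × 0.139798 = 0.0447354
  π_2·p_2 = 0.19 × 0.136718 = 0.0259765
  π_3·p_3 = 0.18 × 0.065609 = 0.0118096
  π_4·p_4 = 0.31 × 0.060565 = 0.0187751
Marginal: 0.0447354 + 0.0259765 + 0.0118096 + 0.0187751 = 0.101297
P(Class 4 | x) ≈ 0.1853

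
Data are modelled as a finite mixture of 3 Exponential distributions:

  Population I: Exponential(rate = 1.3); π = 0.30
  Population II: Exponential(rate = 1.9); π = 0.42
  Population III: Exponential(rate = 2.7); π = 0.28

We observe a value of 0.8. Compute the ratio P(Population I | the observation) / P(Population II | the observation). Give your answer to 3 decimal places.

The posterior odds equal the prior odds times the likelihood ratio: (π_i/π_j)·(f_i(x)/f_j(x)).
Evaluate each component's likelihood at the observed value:
  p_I = 1.3·e^(−1.3·0.8) = 1.3·e^(−1.0400) = 0.459491
  p_II = 1.9·e^(−1.9·0.8) = 1.9·e^(−1.5200) = 0.415553
  p_III = 2.7·e^(−2.7·0.8) = 2.7·e^(−2.1600) = 0.311378
Posterior odds = (π_I·p_I) / (π_II·p_II) = (0.30·0.459491) / (0.42·0.415553) = 0.137847 / 0.174532 ≈ 0.790

0.790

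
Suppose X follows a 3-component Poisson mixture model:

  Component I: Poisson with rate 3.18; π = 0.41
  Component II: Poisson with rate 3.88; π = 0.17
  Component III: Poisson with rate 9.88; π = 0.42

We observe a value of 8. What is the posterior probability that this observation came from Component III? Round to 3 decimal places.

P(component k | x) = π_k·f_k(x) / marginal(x), where marginal(x) = Σ_j π_j·f_j(x).
Evaluate each component's likelihood at the observed value:
  L_I = 0.0107855
  L_II = 0.026307
  L_III = 0.115267
Prior × likelihood for each component:
  π_I·L_I = 0.41 × 0.0107855 = 0.00442205
  π_II·L_II = 0.17 × 0.026307 = 0.00447218
  π_III·L_III = 0.42 × 0.115267 = 0.0484122
Evidence: 0.00442205 + 0.00447218 + 0.0484122 = 0.0573064
Responsibility of Component III: 0.0484122 / 0.0573064 ≈ 0.845

0.845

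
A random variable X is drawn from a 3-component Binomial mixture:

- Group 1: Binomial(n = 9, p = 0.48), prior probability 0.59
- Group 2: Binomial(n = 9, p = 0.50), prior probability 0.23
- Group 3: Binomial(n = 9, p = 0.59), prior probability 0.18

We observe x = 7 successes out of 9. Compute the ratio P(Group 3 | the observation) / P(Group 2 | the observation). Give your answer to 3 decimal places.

1.676

The posterior odds equal the prior odds times the likelihood ratio: (π_i/π_j)·(f_i(x)/f_j(x)).
Component likelihoods at x = 7 successes out of 9:
  p_1 = C(9,7)·0.48^7·0.52^2 = 36·0.00587068·0.2704 = 0.0571476
  p_2 = C(9,7)·0.50^7·0.50^2 = 36·0.0078125·0.25 = 0.0703125
  p_3 = C(9,7)·0.59^7·0.41^2 = 36·0.0248865·0.1681 = 0.150603
Posterior odds = (π_3·p_3) / (π_2·p_2) = (0.18·0.150603) / (0.23·0.0703125) = 0.0271086 / 0.0161719 ≈ 1.676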